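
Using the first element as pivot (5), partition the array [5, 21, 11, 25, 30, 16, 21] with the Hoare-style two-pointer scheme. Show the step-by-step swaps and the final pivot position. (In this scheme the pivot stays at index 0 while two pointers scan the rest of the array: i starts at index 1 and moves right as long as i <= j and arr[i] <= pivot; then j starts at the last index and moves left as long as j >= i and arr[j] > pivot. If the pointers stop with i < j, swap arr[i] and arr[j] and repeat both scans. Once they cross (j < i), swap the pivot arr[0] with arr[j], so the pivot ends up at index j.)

Hoare-style two-pointer partition with pivot = 5:

Initial array: [5, 21, 11, 25, 30, 16, 21]

Pointers start at i = 1, j = 6.
i ends at 1, j ends at 0: the pointers have crossed (j < i), so scanning stops.

j = 0, so swapping arr[0] with arr[j] leaves the pivot at position 0: [5, 21, 11, 25, 30, 16, 21]
Pivot position: 0

After partitioning with pivot 5, the array becomes [5, 21, 11, 25, 30, 16, 21]. The pivot is placed at index 0. All elements to the left of the pivot are <= 5, and all elements to the right are > 5.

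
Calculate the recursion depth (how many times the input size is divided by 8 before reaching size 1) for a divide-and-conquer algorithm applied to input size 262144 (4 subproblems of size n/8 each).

For divide and conquer with division factor 8:

Problem sizes at each level:
Level 0: 262144
Level 1: 32768
Level 2: 4096
Level 3: 512
Level 4: 64
Level 5: 8
Level 6: 1

The root is level 0 and the size-1 base case is level 6 (the tree spans levels 0 through 6, i.e. 7 levels counting the root), so the depth is the number of divisions: log_8(262144) = 6

The recursion tree depth is log_8(262144) = 6. At each level, the problem size is divided by 8, so it takes 6 divisions to reduce to a base case of size 1. The algorithm makes 4 recursive calls at each level.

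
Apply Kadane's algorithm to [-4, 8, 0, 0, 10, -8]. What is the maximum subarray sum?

Using Kadane's algorithm on [-4, 8, 0, 0, 10, -8]:

Scanning through the array:
Position 1 (value 8): max_ending_here = 8, max_so_far = 8
Position 2 (value 0): max_ending_here = 8, max_so_far = 8
Position 3 (value 0): max_ending_here = 8, max_so_far = 8
Position 4 (value 10): max_ending_here = 18, max_so_far = 18
Position 5 (value -8): max_ending_here = 10, max_so_far = 18

Maximum subarray: [8, 0, 0, 10]
Maximum sum: 18

The maximum subarray is [8, 0, 0, 10] with sum 18. This subarray runs from index 1 to index 4.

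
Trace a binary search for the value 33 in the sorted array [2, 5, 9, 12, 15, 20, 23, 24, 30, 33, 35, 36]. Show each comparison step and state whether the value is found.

Binary search for 33 in [2, 5, 9, 12, 15, 20, 23, 24, 30, 33, 35, 36]:

lo=0, hi=11, mid=5, arr[mid]=20 -> 20 < 33, search right half
lo=6, hi=11, mid=8, arr[mid]=30 -> 30 < 33, search right half
lo=9, hi=11, mid=10, arr[mid]=35 -> 35 > 33, search left half
lo=9, hi=9, mid=9, arr[mid]=33 -> Found target at index 9!

Binary search finds 33 at index 9 after 4 comparisons. The search repeatedly halves the search space by comparing with the middle element.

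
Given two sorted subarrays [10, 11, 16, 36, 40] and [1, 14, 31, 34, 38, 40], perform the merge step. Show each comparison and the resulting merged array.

Merging process:

Compare 10 vs 1: take 1 from right. Merged: [1]
Compare 10 vs 14: take 10 from left. Merged: [1, 10]
Compare 11 vs 14: take 11 from left. Merged: [1, 10, 11]
Compare 16 vs 14: take 14 from right. Merged: [1, 10, 11, 14]
Compare 16 vs 31: take 16 from left. Merged: [1, 10, 11, 14, 16]
Compare 36 vs 31: take 31 from right. Merged: [1, 10, 11, 14, 16, 31]
Compare 36 vs 34: take 34 from right. Merged: [1, 10, 11, 14, 16, 31, 34]
Compare 36 vs 38: take 36 from left. Merged: [1, 10, 11, 14, 16, 31, 34, 36]
Compare 40 vs 38: take 38 from right. Merged: [1, 10, 11, 14, 16, 31, 34, 36, 38]
Compare 40 vs 40: take 40 from left. Merged: [1, 10, 11, 14, 16, 31, 34, 36, 38, 40]
Append remaining from right: [40]. Merged: [1, 10, 11, 14, 16, 31, 34, 36, 38, 40, 40]

Final merged array: [1, 10, 11, 14, 16, 31, 34, 36, 38, 40, 40]
Total comparisons: 10

The merged array is [1, 10, 11, 14, 16, 31, 34, 36, 38, 40, 40], requiring 10 comparisons. The merge step runs in O(n) time where n is the total number of elements.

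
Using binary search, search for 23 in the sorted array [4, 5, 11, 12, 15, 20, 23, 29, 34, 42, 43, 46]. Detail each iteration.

Binary search for 23 in [4, 5, 11, 12, 15, 20, 23, 29, 34, 42, 43, 46]:

lo=0, hi=11, mid=5, arr[mid]=20 -> 20 < 23, search right half
lo=6, hi=11, mid=8, arr[mid]=34 -> 34 > 23, search left half
lo=6, hi=7, mid=6, arr[mid]=23 -> Found target at index 6!

Binary search finds 23 at index 6 after 3 comparisons. The search repeatedly halves the search space by comparing with the middle element.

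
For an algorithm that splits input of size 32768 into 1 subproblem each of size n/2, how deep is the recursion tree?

For divide and conquer with division factor 2:

Problem sizes at each level:
Level 0: 32768
Level 1: 16384
Level 2: 8192
Level 3: 4096
Level 4: 2048
Level 5: 1024
Level 6: 512
Level 7: 256
Level 8: 128
Level 9: 64
Level 10: 32
Level 11: 16
Level 12: 8
Level 13: 4
Level 14: 2
Level 15: 1

The root is level 0 and the size-1 base case is level 15 (the tree spans levels 0 through 15, i.e. 16 levels counting the root), so the depth is the number of divisions: log_2(32768) = 15

The recursion tree depth is log_2(32768) = 15. At each level, the problem size is divided by 2, so it takes 15 divisions to reduce to a base case of size 1. The algorithm makes 1 recursive call at each level.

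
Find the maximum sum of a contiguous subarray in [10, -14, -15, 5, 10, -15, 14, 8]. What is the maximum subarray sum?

Using Kadane's algorithm on [10, -14, -15, 5, 10, -15, 14, 8]:

Scanning through the array:
Position 1 (value -14): max_ending_here = -4, max_so_far = 10
Position 2 (value -15): max_ending_here = -15, max_so_far = 10
Position 3 (value 5): max_ending_here = 5, max_so_far = 10
Position 4 (value 10): max_ending_here = 15, max_so_far = 15
Position 5 (value -15): max_ending_here = 0, max_so_far = 15
Position 6 (value 14): max_ending_here = 14, max_so_far = 15
Position 7 (value 8): max_ending_here = 22, max_so_far = 22

Maximum subarray: [5, 10, -15, 14, 8]
Maximum sum: 22

The maximum subarray is [5, 10, -15, 14, 8] with sum 22. This subarray runs from index 3 to index 7.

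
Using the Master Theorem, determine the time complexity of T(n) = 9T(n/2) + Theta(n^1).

Master Theorem for T(n) = 9T(n/2) + O(n^1):

a = 9, b = 2, c = 1
log_b(a) = log_2(9) = 3.1699

Case 1: c = 1 < log_2(9) = 3.1699
T(n) = O(n^(log_2 9))

For T(n) = 9T(n/2) + O(n^1): log_2(9) = 3.1699. This is Case 1 of the Master Theorem (c < log_b(a), work dominated by leaves), giving O(n^(log_2 9)).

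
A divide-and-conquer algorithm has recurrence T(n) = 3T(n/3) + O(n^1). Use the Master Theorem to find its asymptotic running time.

Master Theorem for T(n) = 3T(n/3) + O(n^1):

a = 3, b = 3, c = 1
log_b(a) = log_3(3) = 1.0000

Case 2: c = 1 = log_3(3) = 1.0000
T(n) = O(n^1 log n) = O(n log n)

For T(n) = 3T(n/3) + O(n^1): log_3(3) = 1.0000. This is Case 2 of the Master Theorem (c = log_b(a), equal work at all levels), giving O(n log n).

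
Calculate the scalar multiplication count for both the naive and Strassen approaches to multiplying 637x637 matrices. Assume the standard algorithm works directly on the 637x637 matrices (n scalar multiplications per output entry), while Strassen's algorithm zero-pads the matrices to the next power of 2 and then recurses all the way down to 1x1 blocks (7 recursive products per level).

Matrix multiplication for 637x637 matrices:

Strassen's algorithm requires power-of-2 dimensions. Pad 637x637 to 1024x1024 (next power of 2).

Standard algorithm: 637^3 = 258474853 multiplications
Strassen's algorithm: 7^(log2(1024)) = 7^10 = 282475249 multiplications
Difference: 258474853 - 282475249 = -24000396 (Strassen uses MORE here due to padding overhead — for small or just-over-power-of-2 n, padding can outweigh the per-level savings)

Standard: 258474853 multiplications (637^3). Strassen: 282475249 multiplications (7^10, after padding to 1024x1024). Strassen reduces 8 recursive multiplications to 7 at each level.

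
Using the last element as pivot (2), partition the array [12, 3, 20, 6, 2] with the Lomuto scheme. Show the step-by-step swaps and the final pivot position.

Lomuto partition with pivot = 2:

Initial array: [12, 3, 20, 6, 2]

arr[0]=12 > 2: no swap
arr[1]=3 > 2: no swap
arr[2]=20 > 2: no swap
arr[3]=6 > 2: no swap

Place pivot at position 0: [2, 3, 20, 6, 12]
Pivot position: 0

After partitioning with pivot 2, the array becomes [2, 3, 20, 6, 12]. The pivot is placed at index 0. All elements to the left of the pivot are <= 2, and all elements to the right are > 2.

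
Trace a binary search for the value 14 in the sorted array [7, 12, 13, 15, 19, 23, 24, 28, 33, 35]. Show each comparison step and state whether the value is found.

Binary search for 14 in [7, 12, 13, 15, 19, 23, 24, 28, 33, 35]:

lo=0, hi=9, mid=4, arr[mid]=19 -> 19 > 14, search left half
lo=0, hi=3, mid=1, arr[mid]=12 -> 12 < 14, search right half
lo=2, hi=3, mid=2, arr[mid]=13 -> 13 < 14, search right half
lo=3, hi=3, mid=3, arr[mid]=15 -> 15 > 14, search left half
lo=3 > hi=2, target 14 not found

Binary search determines that 14 is not in the array after 4 comparisons. The search space was exhausted without finding the target.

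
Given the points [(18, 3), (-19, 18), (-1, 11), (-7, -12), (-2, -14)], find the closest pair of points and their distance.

Computing all pairwise distances among 5 points:

d((18, 3), (-19, 18)) = 39.9249
d((18, 3), (-1, 11)) = 20.6155
d((18, 3), (-7, -12)) = 29.1548
d((18, 3), (-2, -14)) = 26.2488
d((-19, 18), (-1, 11)) = 19.3132
d((-19, 18), (-7, -12)) = 32.311
d((-19, 18), (-2, -14)) = 36.2353
d((-1, 11), (-7, -12)) = 23.7697
d((-1, 11), (-2, -14)) = 25.02
d((-7, -12), (-2, -14)) = 5.3852 <-- minimum

Closest pair: (-7, -12) and (-2, -14) with distance 5.3852

The closest pair is (-7, -12) and (-2, -14) with Euclidean distance 5.3852. For 5 points, brute-force pairwise comparison is shown above. For large n, the divide-and-conquer algorithm (sort by x, recurse on halves, check the dividing strip) achieves O(n log n).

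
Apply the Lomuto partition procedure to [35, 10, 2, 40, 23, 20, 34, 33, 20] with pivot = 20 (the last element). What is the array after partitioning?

Lomuto partition with pivot = 20:

Initial array: [35, 10, 2, 40, 23, 20, 34, 33, 20]

arr[0]=35 > 20: no swap
arr[1]=10 <= 20: swap with position 0, array becomes [10, 35, 2, 40, 23, 20, 34, 33, 20]
arr[2]=2 <= 20: swap with position 1, array becomes [10, 2, 35, 40, 23, 20, 34, 33, 20]
arr[3]=40 > 20: no swap
arr[4]=23 > 20: no swap
arr[5]=20 <= 20: swap with position 2, array becomes [10, 2, 20, 40, 23, 35, 34, 33, 20]
arr[6]=34 > 20: no swap
arr[7]=33 > 20: no swap

Place pivot at position 3: [10, 2, 20, 20, 23, 35, 34, 33, 40]
Pivot position: 3

After partitioning with pivot 20, the array becomes [10, 2, 20, 20, 23, 35, 34, 33, 40]. The pivot is placed at index 3. All elements to the left of the pivot are <= 20, and all elements to the right are > 20.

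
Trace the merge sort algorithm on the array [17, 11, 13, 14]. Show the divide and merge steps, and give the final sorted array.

Merge sort trace:

Split: [17, 11, 13, 14] -> [17, 11] and [13, 14]
  Split: [17, 11] -> [17] and [11]
  Merge: [17] + [11] -> [11, 17]
  Split: [13, 14] -> [13] and [14]
  Merge: [13] + [14] -> [13, 14]
Merge: [11, 17] + [13, 14] -> [11, 13, 14, 17]

Final sorted array: [11, 13, 14, 17]

The merge sort proceeds by recursively splitting the array and merging sorted halves.
After all merges, the sorted array is [11, 13, 14, 17].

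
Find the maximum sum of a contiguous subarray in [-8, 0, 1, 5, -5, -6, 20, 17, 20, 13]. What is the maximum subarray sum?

Using Kadane's algorithm on [-8, 0, 1, 5, -5, -6, 20, 17, 20, 13]:

Scanning through the array:
Position 1 (value 0): max_ending_here = 0, max_so_far = 0
Position 2 (value 1): max_ending_here = 1, max_so_far = 1
Position 3 (value 5): max_ending_here = 6, max_so_far = 6
Position 4 (value -5): max_ending_here = 1, max_so_far = 6
Position 5 (value -6): max_ending_here = -5, max_so_far = 6
Position 6 (value 20): max_ending_here = 20, max_so_far = 20
Position 7 (value 17): max_ending_here = 37, max_so_far = 37
Position 8 (value 20): max_ending_here = 57, max_so_far = 57
Position 9 (value 13): max_ending_here = 70, max_so_far = 70

Maximum subarray: [20, 17, 20, 13]
Maximum sum: 70

The maximum subarray is [20, 17, 20, 13] with sum 70. This subarray runs from index 6 to index 9.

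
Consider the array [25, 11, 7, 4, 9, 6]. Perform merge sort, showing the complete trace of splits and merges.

Merge sort trace:

Split: [25, 11, 7, 4, 9, 6] -> [25, 11, 7] and [4, 9, 6]
  Split: [25, 11, 7] -> [25] and [11, 7]
    Split: [11, 7] -> [11] and [7]
    Merge: [11] + [7] -> [7, 11]
  Merge: [25] + [7, 11] -> [7, 11, 25]
  Split: [4, 9, 6] -> [4] and [9, 6]
    Split: [9, 6] -> [9] and [6]
    Merge: [9] + [6] -> [6, 9]
  Merge: [4] + [6, 9] -> [4, 6, 9]
Merge: [7, 11, 25] + [4, 6, 9] -> [4, 6, 7, 9, 11, 25]

Final sorted array: [4, 6, 7, 9, 11, 25]

The merge sort proceeds by recursively splitting the array and merging sorted halves.
After all merges, the sorted array is [4, 6, 7, 9, 11, 25].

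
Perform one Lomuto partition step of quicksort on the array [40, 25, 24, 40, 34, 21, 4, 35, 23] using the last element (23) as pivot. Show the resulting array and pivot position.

Lomuto partition with pivot = 23:

Initial array: [40, 25, 24, 40, 34, 21, 4, 35, 23]

arr[0]=40 > 23: no swap
arr[1]=25 > 23: no swap
arr[2]=24 > 23: no swap
arr[3]=40 > 23: no swap
arr[4]=34 > 23: no swap
arr[5]=21 <= 23: swap with position 0, array becomes [21, 25, 24, 40, 34, 40, 4, 35, 23]
arr[6]=4 <= 23: swap with position 1, array becomes [21, 4, 24, 40, 34, 40, 25, 35, 23]
arr[7]=35 > 23: no swap

Place pivot at position 2: [21, 4, 23, 40, 34, 40, 25, 35, 24]
Pivot position: 2

After partitioning with pivot 23, the array becomes [21, 4, 23, 40, 34, 40, 25, 35, 24]. The pivot is placed at index 2. All elements to the left of the pivot are <= 23, and all elements to the right are > 23.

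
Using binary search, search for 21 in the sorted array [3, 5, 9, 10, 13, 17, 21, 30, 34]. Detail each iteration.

Binary search for 21 in [3, 5, 9, 10, 13, 17, 21, 30, 34]:

lo=0, hi=8, mid=4, arr[mid]=13 -> 13 < 21, search right half
lo=5, hi=8, mid=6, arr[mid]=21 -> Found target at index 6!

Binary search finds 21 at index 6 after 2 comparisons. The search repeatedly halves the search space by comparing with the middle element.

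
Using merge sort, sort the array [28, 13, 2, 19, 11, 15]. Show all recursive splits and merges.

Merge sort trace:

Split: [28, 13, 2, 19, 11, 15] -> [28, 13, 2] and [19, 11, 15]
  Split: [28, 13, 2] -> [28] and [13, 2]
    Split: [13, 2] -> [13] and [2]
    Merge: [13] + [2] -> [2, 13]
  Merge: [28] + [2, 13] -> [2, 13, 28]
  Split: [19, 11, 15] -> [19] and [11, 15]
    Split: [11, 15] -> [11] and [15]
    Merge: [11] + [15] -> [11, 15]
  Merge: [19] + [11, 15] -> [11, 15, 19]
Merge: [2, 13, 28] + [11, 15, 19] -> [2, 11, 13, 15, 19, 28]

Final sorted array: [2, 11, 13, 15, 19, 28]

The merge sort proceeds by recursively splitting the array and merging sorted halves.
After all merges, the sorted array is [2, 11, 13, 15, 19, 28].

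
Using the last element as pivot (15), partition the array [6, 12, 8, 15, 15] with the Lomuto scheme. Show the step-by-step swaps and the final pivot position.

Lomuto partition with pivot = 15:

Initial array: [6, 12, 8, 15, 15]

arr[0]=6 <= 15: swap with position 0, array becomes [6, 12, 8, 15, 15]
arr[1]=12 <= 15: swap with position 1, array becomes [6, 12, 8, 15, 15]
arr[2]=8 <= 15: swap with position 2, array becomes [6, 12, 8, 15, 15]
arr[3]=15 <= 15: swap with position 3, array becomes [6, 12, 8, 15, 15]

Place pivot at position 4: [6, 12, 8, 15, 15]
Pivot position: 4

After partitioning with pivot 15, the array becomes [6, 12, 8, 15, 15]. The pivot is placed at index 4. All elements to the left of the pivot are <= 15, and all elements to the right are > 15.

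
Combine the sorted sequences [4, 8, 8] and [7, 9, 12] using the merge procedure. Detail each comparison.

Merging process:

Compare 4 vs 7: take 4 from left. Merged: [4]
Compare 8 vs 7: take 7 from right. Merged: [4, 7]
Compare 8 vs 9: take 8 from left. Merged: [4, 7, 8]
Compare 8 vs 9: take 8 from left. Merged: [4, 7, 8, 8]
Append remaining from right: [9, 12]. Merged: [4, 7, 8, 8, 9, 12]

Final merged array: [4, 7, 8, 8, 9, 12]
Total comparisons: 4

The merged array is [4, 7, 8, 8, 9, 12], requiring 4 comparisons. The merge step runs in O(n) time where n is the total number of elements.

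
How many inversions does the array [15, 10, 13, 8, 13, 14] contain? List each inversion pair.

Finding inversions in [15, 10, 13, 8, 13, 14]:

(0, 1): arr[0]=15 > arr[1]=10
(0, 2): arr[0]=15 > arr[2]=13
(0, 3): arr[0]=15 > arr[3]=8
(0, 4): arr[0]=15 > arr[4]=13
(0, 5): arr[0]=15 > arr[5]=14
(1, 3): arr[1]=10 > arr[3]=8
(2, 3): arr[2]=13 > arr[3]=8

Total inversions: 7

The array has 7 inversion(s): (0,1), (0,2), (0,3), (0,4), (0,5), (1,3), (2,3). Each pair (i,j) satisfies i < j and arr[i] > arr[j].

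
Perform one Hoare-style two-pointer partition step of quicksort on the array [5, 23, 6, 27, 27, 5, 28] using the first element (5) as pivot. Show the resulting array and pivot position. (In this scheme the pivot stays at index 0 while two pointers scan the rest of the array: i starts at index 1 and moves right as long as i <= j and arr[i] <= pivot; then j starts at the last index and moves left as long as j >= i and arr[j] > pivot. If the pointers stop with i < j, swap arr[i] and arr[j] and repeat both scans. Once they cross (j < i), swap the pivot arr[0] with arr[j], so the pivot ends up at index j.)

Hoare-style two-pointer partition with pivot = 5:

Initial array: [5, 23, 6, 27, 27, 5, 28]

Pointers start at i = 1, j = 6.
i stops at index 1 (arr[1]=23 > 5), j stops at index 5 (arr[5]=5 <= 5): swap arr[1] and arr[5], array becomes [5, 5, 6, 27, 27, 23, 28]
i ends at 2, j ends at 1: the pointers have crossed (j < i), so scanning stops.

Swap pivot arr[0] with arr[1] to place pivot at position 1: [5, 5, 6, 27, 27, 23, 28]
Pivot position: 1

After partitioning with pivot 5, the array becomes [5, 5, 6, 27, 27, 23, 28]. The pivot is placed at index 1. All elements to the left of the pivot are <= 5, and all elements to the right are > 5.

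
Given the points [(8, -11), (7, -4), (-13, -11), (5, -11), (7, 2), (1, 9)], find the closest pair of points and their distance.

Computing all pairwise distances among 6 points:

d((8, -11), (7, -4)) = 7.0711
d((8, -11), (-13, -11)) = 21.0
d((8, -11), (5, -11)) = 3.0 <-- minimum
d((8, -11), (7, 2)) = 13.0384
d((8, -11), (1, 9)) = 21.1896
d((7, -4), (-13, -11)) = 21.1896
d((7, -4), (5, -11)) = 7.2801
d((7, -4), (7, 2)) = 6.0
d((7, -4), (1, 9)) = 14.3178
d((-13, -11), (5, -11)) = 18.0
d((-13, -11), (7, 2)) = 23.8537
d((-13, -11), (1, 9)) = 24.4131
d((5, -11), (7, 2)) = 13.1529
d((5, -11), (1, 9)) = 20.3961
d((7, 2), (1, 9)) = 9.2195

Closest pair: (8, -11) and (5, -11) with distance 3.0

The closest pair is (8, -11) and (5, -11) with Euclidean distance 3.0. For 6 points, brute-force pairwise comparison is shown above. For large n, the divide-and-conquer algorithm (sort by x, recurse on halves, check the dividing strip) achieves O(n log n).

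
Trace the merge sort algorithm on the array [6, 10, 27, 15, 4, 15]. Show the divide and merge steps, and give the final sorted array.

Merge sort trace:

Split: [6, 10, 27, 15, 4, 15] -> [6, 10, 27] and [15, 4, 15]
  Split: [6, 10, 27] -> [6] and [10, 27]
    Split: [10, 27] -> [10] and [27]
    Merge: [10] + [27] -> [10, 27]
  Merge: [6] + [10, 27] -> [6, 10, 27]
  Split: [15, 4, 15] -> [15] and [4, 15]
    Split: [4, 15] -> [4] and [15]
    Merge: [4] + [15] -> [4, 15]
  Merge: [15] + [4, 15] -> [4, 15, 15]
Merge: [6, 10, 27] + [4, 15, 15] -> [4, 6, 10, 15, 15, 27]

Final sorted array: [4, 6, 10, 15, 15, 27]

The merge sort proceeds by recursively splitting the array and merging sorted halves.
After all merges, the sorted array is [4, 6, 10, 15, 15, 27].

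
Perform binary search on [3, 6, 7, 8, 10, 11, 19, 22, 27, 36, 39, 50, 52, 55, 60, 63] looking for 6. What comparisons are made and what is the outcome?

Binary search for 6 in [3, 6, 7, 8, 10, 11, 19, 22, 27, 36, 39, 50, 52, 55, 60, 63]:

lo=0, hi=15, mid=7, arr[mid]=22 -> 22 > 6, search left half
lo=0, hi=6, mid=3, arr[mid]=8 -> 8 > 6, search left half
lo=0, hi=2, mid=1, arr[mid]=6 -> Found target at index 1!

Binary search finds 6 at index 1 after 3 comparisons. The search repeatedly halves the search space by comparing with the middle element.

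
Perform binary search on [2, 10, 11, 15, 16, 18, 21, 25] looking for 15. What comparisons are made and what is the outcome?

Binary search for 15 in [2, 10, 11, 15, 16, 18, 21, 25]:

lo=0, hi=7, mid=3, arr[mid]=15 -> Found target at index 3!

Binary search finds 15 at index 3 after 1 comparisons. The search repeatedly halves the search space by comparing with the middle element.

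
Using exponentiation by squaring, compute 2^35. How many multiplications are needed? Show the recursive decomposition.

Computing 2^35 by squaring (build up from 2^1; each line after the first costs one multiplication):

2^1 = 2
2^2 = (2^1)^2 = 2^2 = 4
2^4 = (2^2)^2 = 4^2 = 16
2^8 = (2^4)^2 = 16^2 = 256
2^16 = (2^8)^2 = 256^2 = 65536
2^17 = 2 * 2^16 = 2 * 65536 = 131072
2^34 = (2^17)^2 = 131072^2 = 17179869184
2^35 = 2 * 2^34 = 2 * 17179869184 = 34359738368

Result: 34359738368
Multiplications needed: 7 (7 lines after 2^1)

2^35 = 34359738368. Using exponentiation by squaring, this requires 7 multiplications. The key idea: if the exponent is even, square the half-power; if odd, multiply by the base once.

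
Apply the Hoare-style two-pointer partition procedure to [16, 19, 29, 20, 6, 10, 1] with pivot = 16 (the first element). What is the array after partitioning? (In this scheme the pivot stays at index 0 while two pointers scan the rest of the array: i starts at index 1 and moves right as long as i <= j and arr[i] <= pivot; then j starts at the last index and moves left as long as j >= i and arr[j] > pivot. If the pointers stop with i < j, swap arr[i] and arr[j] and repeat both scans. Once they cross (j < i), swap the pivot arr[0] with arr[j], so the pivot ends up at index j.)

Hoare-style two-pointer partition with pivot = 16:

Initial array: [16, 19, 29, 20, 6, 10, 1]

Pointers start at i = 1, j = 6.
i stops at index 1 (arr[1]=19 > 16), j stops at index 6 (arr[6]=1 <= 16): swap arr[1] and arr[6], array becomes [16, 1, 29, 20, 6, 10, 19]
i stops at index 2 (arr[2]=29 > 16), j stops at index 5 (arr[5]=10 <= 16): swap arr[2] and arr[5], array becomes [16, 1, 10, 20, 6, 29, 19]
i stops at index 3 (arr[3]=20 > 16), j stops at index 4 (arr[4]=6 <= 16): swap arr[3] and arr[4], array becomes [16, 1, 10, 6, 20, 29, 19]
i ends at 4, j ends at 3: the pointers have crossed (j < i), so scanning stops.

Swap pivot arr[0] with arr[3] to place pivot at position 3: [6, 1, 10, 16, 20, 29, 19]
Pivot position: 3

After partitioning with pivot 16, the array becomes [6, 1, 10, 16, 20, 29, 19]. The pivot is placed at index 3. All elements to the left of the pivot are <= 16, and all elements to the right are > 16.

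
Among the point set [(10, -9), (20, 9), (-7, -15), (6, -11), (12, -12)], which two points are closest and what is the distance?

Computing all pairwise distances among 5 points:

d((10, -9), (20, 9)) = 20.5913
d((10, -9), (-7, -15)) = 18.0278
d((10, -9), (6, -11)) = 4.4721
d((10, -9), (12, -12)) = 3.6056 <-- minimum
d((20, 9), (-7, -15)) = 36.1248
d((20, 9), (6, -11)) = 24.4131
d((20, 9), (12, -12)) = 22.4722
d((-7, -15), (6, -11)) = 13.6015
d((-7, -15), (12, -12)) = 19.2354
d((6, -11), (12, -12)) = 6.0828

Closest pair: (10, -9) and (12, -12) with distance 3.6056

The closest pair is (10, -9) and (12, -12) with Euclidean distance 3.6056. For 5 points, brute-force pairwise comparison is shown above. For large n, the divide-and-conquer algorithm (sort by x, recurse on halves, check the dividing strip) achieves O(n log n).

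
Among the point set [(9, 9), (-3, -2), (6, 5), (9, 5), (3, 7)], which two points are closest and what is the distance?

Computing all pairwise distances among 5 points:

d((9, 9), (-3, -2)) = 16.2788
d((9, 9), (6, 5)) = 5.0
d((9, 9), (9, 5)) = 4.0
d((9, 9), (3, 7)) = 6.3246
d((-3, -2), (6, 5)) = 11.4018
d((-3, -2), (9, 5)) = 13.8924
d((-3, -2), (3, 7)) = 10.8167
d((6, 5), (9, 5)) = 3.0 <-- minimum
d((6, 5), (3, 7)) = 3.6056
d((9, 5), (3, 7)) = 6.3246

Closest pair: (6, 5) and (9, 5) with distance 3.0

The closest pair is (6, 5) and (9, 5) with Euclidean distance 3.0. For 5 points, brute-force pairwise comparison is shown above. For large n, the divide-and-conquer algorithm (sort by x, recurse on halves, check the dividing strip) achieves O(n log n).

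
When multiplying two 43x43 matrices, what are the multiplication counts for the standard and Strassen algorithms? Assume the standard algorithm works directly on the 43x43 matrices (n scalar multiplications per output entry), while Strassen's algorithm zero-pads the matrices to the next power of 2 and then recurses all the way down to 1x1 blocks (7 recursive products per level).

Matrix multiplication for 43x43 matrices:

Strassen's algorithm requires power-of-2 dimensions. Pad 43x43 to 64x64 (next power of 2).

Standard algorithm: 43^3 = 79507 multiplications
Strassen's algorithm: 7^(log2(64)) = 7^6 = 117649 multiplications
Difference: 79507 - 117649 = -38142 (Strassen uses MORE here due to padding overhead — for small or just-over-power-of-2 n, padding can outweigh the per-level savings)

Standard: 79507 multiplications (43^3). Strassen: 117649 multiplications (7^6, after padding to 64x64). Strassen reduces 8 recursive multiplications to 7 at each level.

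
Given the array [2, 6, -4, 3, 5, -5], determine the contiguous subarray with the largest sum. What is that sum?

Using Kadane's algorithm on [2, 6, -4, 3, 5, -5]:

Scanning through the array:
Position 1 (value 6): max_ending_here = 8, max_so_far = 8
Position 2 (value -4): max_ending_here = 4, max_so_far = 8
Position 3 (value 3): max_ending_here = 7, max_so_far = 8
Position 4 (value 5): max_ending_here = 12, max_so_far = 12
Position 5 (value -5): max_ending_here = 7, max_so_far = 12

Maximum subarray: [2, 6, -4, 3, 5]
Maximum sum: 12

The maximum subarray is [2, 6, -4, 3, 5] with sum 12. This subarray runs from index 0 to index 4.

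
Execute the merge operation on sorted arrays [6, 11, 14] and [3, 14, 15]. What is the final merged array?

Merging process:

Compare 6 vs 3: take 3 from right. Merged: [3]
Compare 6 vs 14: take 6 from left. Merged: [3, 6]
Compare 11 vs 14: take 11 from left. Merged: [3, 6, 11]
Compare 14 vs 14: take 14 from left. Merged: [3, 6, 11, 14]
Append remaining from right: [14, 15]. Merged: [3, 6, 11, 14, 14, 15]

Final merged array: [3, 6, 11, 14, 14, 15]
Total comparisons: 4

The merged array is [3, 6, 11, 14, 14, 15], requiring 4 comparisons. The merge step runs in O(n) time where n is the total number of elements.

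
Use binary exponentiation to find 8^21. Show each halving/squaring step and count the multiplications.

Computing 8^21 by squaring (build up from 8^1; each line after the first costs one multiplication):

8^1 = 8
8^2 = (8^1)^2 = 8^2 = 64
8^4 = (8^2)^2 = 64^2 = 4096
8^5 = 8 * 8^4 = 8 * 4096 = 32768
8^10 = (8^5)^2 = 32768^2 = 1073741824
8^20 = (8^10)^2 = 1073741824^2 = 1152921504606846976
8^21 = 8 * 8^20 = 8 * 1152921504606846976 = 9223372036854775808

Result: 9223372036854775808
Multiplications needed: 6 (6 lines after 8^1)

8^21 = 9223372036854775808. Using exponentiation by squaring, this requires 6 multiplications. The key idea: if the exponent is even, square the half-power; if odd, multiply by the base once.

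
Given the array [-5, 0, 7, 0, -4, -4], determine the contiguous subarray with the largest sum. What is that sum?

Using Kadane's algorithm on [-5, 0, 7, 0, -4, -4]:

Scanning through the array:
Position 1 (value 0): max_ending_here = 0, max_so_far = 0
Position 2 (value 7): max_ending_here = 7, max_so_far = 7
Position 3 (value 0): max_ending_here = 7, max_so_far = 7
Position 4 (value -4): max_ending_here = 3, max_so_far = 7
Position 5 (value -4): max_ending_here = -1, max_so_far = 7

Maximum subarray: [0, 7]
Maximum sum: 7

The maximum subarray is [0, 7] with sum 7. This subarray runs from index 1 to index 2.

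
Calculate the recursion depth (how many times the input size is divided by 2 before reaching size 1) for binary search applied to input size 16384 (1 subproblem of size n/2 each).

For divide and conquer with division factor 2:

Problem sizes at each level:
Level 0: 16384
Level 1: 8192
Level 2: 4096
Level 3: 2048
Level 4: 1024
Level 5: 512
Level 6: 256
Level 7: 128
Level 8: 64
Level 9: 32
Level 10: 16
Level 11: 8
Level 12: 4
Level 13: 2
Level 14: 1

The root is level 0 and the size-1 base case is level 14 (the tree spans levels 0 through 14, i.e. 15 levels counting the root), so the depth is the number of divisions: log_2(16384) = 14

The recursion tree depth is log_2(16384) = 14. At each level, the problem size is divided by 2, so it takes 14 divisions to reduce to a base case of size 1. The algorithm makes 1 recursive call at each level.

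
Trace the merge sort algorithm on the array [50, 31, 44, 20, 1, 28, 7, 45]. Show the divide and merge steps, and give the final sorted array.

Merge sort trace:

Split: [50, 31, 44, 20, 1, 28, 7, 45] -> [50, 31, 44, 20] and [1, 28, 7, 45]
  Split: [50, 31, 44, 20] -> [50, 31] and [44, 20]
    Split: [50, 31] -> [50] and [31]
    Merge: [50] + [31] -> [31, 50]
    Split: [44, 20] -> [44] and [20]
    Merge: [44] + [20] -> [20, 44]
  Merge: [31, 50] + [20, 44] -> [20, 31, 44, 50]
  Split: [1, 28, 7, 45] -> [1, 28] and [7, 45]
    Split: [1, 28] -> [1] and [28]
    Merge: [1] + [28] -> [1, 28]
    Split: [7, 45] -> [7] and [45]
    Merge: [7] + [45] -> [7, 45]
  Merge: [1, 28] + [7, 45] -> [1, 7, 28, 45]
Merge: [20, 31, 44, 50] + [1, 7, 28, 45] -> [1, 7, 20, 28, 31, 44, 45, 50]

Final sorted array: [1, 7, 20, 28, 31, 44, 45, 50]

The merge sort proceeds by recursively splitting the array and merging sorted halves.
After all merges, the sorted array is [1, 7, 20, 28, 31, 44, 45, 50].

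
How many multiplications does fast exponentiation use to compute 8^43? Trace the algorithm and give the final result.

Computing 8^43 by squaring (build up from 8^1; each line after the first costs one multiplication):

8^1 = 8
8^2 = (8^1)^2 = 8^2 = 64
8^4 = (8^2)^2 = 64^2 = 4096
8^5 = 8 * 8^4 = 8 * 4096 = 32768
8^10 = (8^5)^2 = 32768^2 = 1073741824
8^20 = (8^10)^2 = 1073741824^2 = 1152921504606846976
8^21 = 8 * 8^20 = 8 * 1152921504606846976 = 9223372036854775808
8^42 = (8^21)^2 = 9223372036854775808^2 = 85070591730234615865843651857942052864
8^43 = 8 * 8^42 = 8 * 85070591730234615865843651857942052864 = 680564733841876926926749214863536422912

Result: 680564733841876926926749214863536422912
Multiplications needed: 8 (8 lines after 8^1)

8^43 = 680564733841876926926749214863536422912. Using exponentiation by squaring, this requires 8 multiplications. The key idea: if the exponent is even, square the half-power; if odd, multiply by the base once.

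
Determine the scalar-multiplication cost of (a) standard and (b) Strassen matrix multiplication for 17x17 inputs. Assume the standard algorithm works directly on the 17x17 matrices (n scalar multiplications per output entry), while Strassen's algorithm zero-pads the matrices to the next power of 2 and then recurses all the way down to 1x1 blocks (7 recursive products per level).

Matrix multiplication for 17x17 matrices:

Strassen's algorithm requires power-of-2 dimensions. Pad 17x17 to 32x32 (next power of 2).

Standard algorithm: 17^3 = 4913 multiplications
Strassen's algorithm: 7^(log2(32)) = 7^5 = 16807 multiplications
Difference: 4913 - 16807 = -11894 (Strassen uses MORE here due to padding overhead — for small or just-over-power-of-2 n, padding can outweigh the per-level savings)

Standard: 4913 multiplications (17^3). Strassen: 16807 multiplications (7^5, after padding to 32x32). Strassen reduces 8 recursive multiplications to 7 at each level.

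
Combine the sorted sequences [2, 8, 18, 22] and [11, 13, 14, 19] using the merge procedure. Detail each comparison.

Merging process:

Compare 2 vs 11: take 2 from left. Merged: [2]
Compare 8 vs 11: take 8 from left. Merged: [2, 8]
Compare 18 vs 11: take 11 from right. Merged: [2, 8, 11]
Compare 18 vs 13: take 13 from right. Merged: [2, 8, 11, 13]
Compare 18 vs 14: take 14 from right. Merged: [2, 8, 11, 13, 14]
Compare 18 vs 19: take 18 from left. Merged: [2, 8, 11, 13, 14, 18]
Compare 22 vs 19: take 19 from right. Merged: [2, 8, 11, 13, 14, 18, 19]
Append remaining from left: [22]. Merged: [2, 8, 11, 13, 14, 18, 19, 22]

Final merged array: [2, 8, 11, 13, 14, 18, 19, 22]
Total comparisons: 7

The merged array is [2, 8, 11, 13, 14, 18, 19, 22], requiring 7 comparisons. The merge step runs in O(n) time where n is the total number of elements.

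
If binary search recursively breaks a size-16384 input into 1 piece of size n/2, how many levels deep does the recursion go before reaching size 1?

For divide and conquer with division factor 2:

Problem sizes at each level:
Level 0: 16384
Level 1: 8192
Level 2: 4096
Level 3: 2048
Level 4: 1024
Level 5: 512
Level 6: 256
Level 7: 128
Level 8: 64
Level 9: 32
Level 10: 16
Level 11: 8
Level 12: 4
Level 13: 2
Level 14: 1

The root is level 0 and the size-1 base case is level 14 (the tree spans levels 0 through 14, i.e. 15 levels counting the root), so the depth is the number of divisions: log_2(16384) = 14

The recursion tree depth is log_2(16384) = 14. At each level, the problem size is divided by 2, so it takes 14 divisions to reduce to a base case of size 1. The algorithm makes 1 recursive call at each level.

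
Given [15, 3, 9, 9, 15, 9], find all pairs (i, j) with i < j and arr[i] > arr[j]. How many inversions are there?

Finding inversions in [15, 3, 9, 9, 15, 9]:

(0, 1): arr[0]=15 > arr[1]=3
(0, 2): arr[0]=15 > arr[2]=9
(0, 3): arr[0]=15 > arr[3]=9
(0, 5): arr[0]=15 > arr[5]=9
(4, 5): arr[4]=15 > arr[5]=9

Total inversions: 5

The array has 5 inversion(s): (0,1), (0,2), (0,3), (0,5), (4,5). Each pair (i,j) satisfies i < j and arr[i] > arr[j].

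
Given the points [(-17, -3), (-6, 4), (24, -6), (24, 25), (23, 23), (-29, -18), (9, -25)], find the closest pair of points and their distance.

Computing all pairwise distances among 7 points:

d((-17, -3), (-6, 4)) = 13.0384
d((-17, -3), (24, -6)) = 41.1096
d((-17, -3), (24, 25)) = 49.6488
d((-17, -3), (23, 23)) = 47.7074
d((-17, -3), (-29, -18)) = 19.2094
d((-17, -3), (9, -25)) = 34.0588
d((-6, 4), (24, -6)) = 31.6228
d((-6, 4), (24, 25)) = 36.6197
d((-6, 4), (23, 23)) = 34.6699
d((-6, 4), (-29, -18)) = 31.8277
d((-6, 4), (9, -25)) = 32.6497
d((24, -6), (24, 25)) = 31.0
d((24, -6), (23, 23)) = 29.0172
d((24, -6), (-29, -18)) = 54.3415
d((24, -6), (9, -25)) = 24.2074
d((24, 25), (23, 23)) = 2.2361 <-- minimum
d((24, 25), (-29, -18)) = 68.2495
d((24, 25), (9, -25)) = 52.2015
d((23, 23), (-29, -18)) = 66.2193
d((23, 23), (9, -25)) = 50.0
d((-29, -18), (9, -25)) = 38.6394

Closest pair: (24, 25) and (23, 23) with distance 2.2361

The closest pair is (24, 25) and (23, 23) with Euclidean distance 2.2361. For 7 points, brute-force pairwise comparison is shown above. For large n, the divide-and-conquer algorithm (sort by x, recurse on halves, check the dividing strip) achieves O(n log n).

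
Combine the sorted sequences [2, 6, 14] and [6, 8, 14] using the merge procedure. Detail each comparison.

Merging process:

Compare 2 vs 6: take 2 from left. Merged: [2]
Compare 6 vs 6: take 6 from left. Merged: [2, 6]
Compare 14 vs 6: take 6 from right. Merged: [2, 6, 6]
Compare 14 vs 8: take 8 from right. Merged: [2, 6, 6, 8]
Compare 14 vs 14: take 14 from left. Merged: [2, 6, 6, 8, 14]
Append remaining from right: [14]. Merged: [2, 6, 6, 8, 14, 14]

Final merged array: [2, 6, 6, 8, 14, 14]
Total comparisons: 5

The merged array is [2, 6, 6, 8, 14, 14], requiring 5 comparisons. The merge step runs in O(n) time where n is the total number of elements.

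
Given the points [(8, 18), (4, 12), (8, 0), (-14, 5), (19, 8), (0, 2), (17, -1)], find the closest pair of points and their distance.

Computing all pairwise distances among 7 points:

d((8, 18), (4, 12)) = 7.2111 <-- minimum
d((8, 18), (8, 0)) = 18.0
d((8, 18), (-14, 5)) = 25.5539
d((8, 18), (19, 8)) = 14.8661
d((8, 18), (0, 2)) = 17.8885
d((8, 18), (17, -1)) = 21.0238
d((4, 12), (8, 0)) = 12.6491
d((4, 12), (-14, 5)) = 19.3132
d((4, 12), (19, 8)) = 15.5242
d((4, 12), (0, 2)) = 10.7703
d((4, 12), (17, -1)) = 18.3848
d((8, 0), (-14, 5)) = 22.561
d((8, 0), (19, 8)) = 13.6015
d((8, 0), (0, 2)) = 8.2462
d((8, 0), (17, -1)) = 9.0554
d((-14, 5), (19, 8)) = 33.1361
d((-14, 5), (0, 2)) = 14.3178
d((-14, 5), (17, -1)) = 31.5753
d((19, 8), (0, 2)) = 19.9249
d((19, 8), (17, -1)) = 9.2195
d((0, 2), (17, -1)) = 17.2627

Closest pair: (8, 18) and (4, 12) with distance 7.2111

The closest pair is (8, 18) and (4, 12) with Euclidean distance 7.2111. For 7 points, brute-force pairwise comparison is shown above. For large n, the divide-and-conquer algorithm (sort by x, recurse on halves, check the dividing strip) achieves O(n log n).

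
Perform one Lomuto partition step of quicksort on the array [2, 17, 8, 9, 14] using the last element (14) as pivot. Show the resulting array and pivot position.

Lomuto partition with pivot = 14:

Initial array: [2, 17, 8, 9, 14]

arr[0]=2 <= 14: swap with position 0, array becomes [2, 17, 8, 9, 14]
arr[1]=17 > 14: no swap
arr[2]=8 <= 14: swap with position 1, array becomes [2, 8, 17, 9, 14]
arr[3]=9 <= 14: swap with position 2, array becomes [2, 8, 9, 17, 14]

Place pivot at position 3: [2, 8, 9, 14, 17]
Pivot position: 3

After partitioning with pivot 14, the array becomes [2, 8, 9, 14, 17]. The pivot is placed at index 3. All elements to the left of the pivot are <= 14, and all elements to the right are > 14.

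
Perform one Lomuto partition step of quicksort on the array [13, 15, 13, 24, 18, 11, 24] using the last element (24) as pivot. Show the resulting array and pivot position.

Lomuto partition with pivot = 24:

Initial array: [13, 15, 13, 24, 18, 11, 24]

arr[0]=13 <= 24: swap with position 0, array becomes [13, 15, 13, 24, 18, 11, 24]
arr[1]=15 <= 24: swap with position 1, array becomes [13, 15, 13, 24, 18, 11, 24]
arr[2]=13 <= 24: swap with position 2, array becomes [13, 15, 13, 24, 18, 11, 24]
arr[3]=24 <= 24: swap with position 3, array becomes [13, 15, 13, 24, 18, 11, 24]
arr[4]=18 <= 24: swap with position 4, array becomes [13, 15, 13, 24, 18, 11, 24]
arr[5]=11 <= 24: swap with position 5, array becomes [13, 15, 13, 24, 18, 11, 24]

Place pivot at position 6: [13, 15, 13, 24, 18, 11, 24]
Pivot position: 6

After partitioning with pivot 24, the array becomes [13, 15, 13, 24, 18, 11, 24]. The pivot is placed at index 6. All elements to the left of the pivot are <= 24, and all elements to the right are > 24.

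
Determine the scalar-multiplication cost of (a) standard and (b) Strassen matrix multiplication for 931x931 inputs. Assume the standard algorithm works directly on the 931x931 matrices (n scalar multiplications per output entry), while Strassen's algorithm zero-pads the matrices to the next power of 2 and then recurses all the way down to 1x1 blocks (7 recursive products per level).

Matrix multiplication for 931x931 matrices:

Strassen's algorithm requires power-of-2 dimensions. Pad 931x931 to 1024x1024 (next power of 2).

Standard algorithm: 931^3 = 806954491 multiplications
Strassen's algorithm: 7^(log2(1024)) = 7^10 = 282475249 multiplications
Savings: 806954491 - 282475249 = 524479242 multiplications

Standard: 806954491 multiplications (931^3). Strassen: 282475249 multiplications (7^10, after padding to 1024x1024). Strassen reduces 8 recursive multiplications to 7 at each level.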